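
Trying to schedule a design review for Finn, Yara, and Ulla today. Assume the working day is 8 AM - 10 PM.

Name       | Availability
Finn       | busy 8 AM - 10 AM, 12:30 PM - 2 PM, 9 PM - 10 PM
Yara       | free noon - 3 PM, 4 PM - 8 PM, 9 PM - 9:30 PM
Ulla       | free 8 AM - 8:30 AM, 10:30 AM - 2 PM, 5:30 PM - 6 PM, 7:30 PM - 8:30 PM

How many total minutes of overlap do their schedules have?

Finn free: 10:00-12:30, 14:00-21:00 (invert busy blocks within the working day).
Yara free: 12:00-15:00, 16:00-20:00, 21:00-21:30.
Ulla free: 08:00-08:30, 10:30-14:00, 17:30-18:00, 19:30-20:30.
Finn ∩ Yara: 12:00-12:30, 14:00-15:00, 16:00-20:00.
Finn ∩ Yara ∩ Ulla: 12:00-12:30, 17:30-18:00, 19:30-20:00.
Summing the common windows: 30 + 30 + 30 = 90 minutes.

90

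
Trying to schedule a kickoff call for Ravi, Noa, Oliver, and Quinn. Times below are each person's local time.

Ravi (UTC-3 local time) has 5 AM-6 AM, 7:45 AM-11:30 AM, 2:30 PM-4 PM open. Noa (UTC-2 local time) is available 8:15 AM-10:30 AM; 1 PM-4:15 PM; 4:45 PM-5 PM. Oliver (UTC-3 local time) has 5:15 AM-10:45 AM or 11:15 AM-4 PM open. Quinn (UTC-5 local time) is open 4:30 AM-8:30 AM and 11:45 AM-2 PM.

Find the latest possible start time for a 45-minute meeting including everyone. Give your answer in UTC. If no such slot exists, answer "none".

Ravi in UTC: 08:00-09:00, 10:45-14:30, 17:30-19:00 (add 3h to convert from UTC-3).
Noa in UTC: 10:15-12:30, 15:00-18:15, 18:45-19:00 (add 2h to convert from UTC-2).
Oliver in UTC: 08:15-13:45, 14:15-19:00 (add 3h to convert from UTC-3).
Quinn in UTC: 09:30-13:30, 16:45-19:00 (add 5h to convert from UTC-5).
Ravi ∩ Noa: 10:45-12:30, 17:30-18:15, 18:45-19:00.
Ravi ∩ Noa ∩ Oliver: 10:45-12:30, 17:30-18:15, 18:45-19:00.
Ravi ∩ Noa ∩ Oliver ∩ Quinn: 10:45-12:30, 17:30-18:15, 18:45-19:00.
Those are the intersection windows.
The last common window of at least 45 minutes is 17:30-18:15; a 45-minute meeting can start as late as 17:30 and still end by 18:15.

17:30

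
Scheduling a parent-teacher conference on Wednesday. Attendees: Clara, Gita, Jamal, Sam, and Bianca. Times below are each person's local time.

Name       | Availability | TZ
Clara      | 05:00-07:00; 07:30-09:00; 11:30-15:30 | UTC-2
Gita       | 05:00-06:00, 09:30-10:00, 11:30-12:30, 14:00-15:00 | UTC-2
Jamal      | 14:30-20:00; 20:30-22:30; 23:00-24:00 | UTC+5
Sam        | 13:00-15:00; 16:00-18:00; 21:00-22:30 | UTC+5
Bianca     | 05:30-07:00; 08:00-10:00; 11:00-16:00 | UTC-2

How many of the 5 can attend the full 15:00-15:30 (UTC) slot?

Clara in UTC: 07:00-09:00, 09:30-11:00, 13:30-17:30 (add 2h to convert from UTC-2).
Gita in UTC: 07:00-08:00, 11:30-12:00, 13:30-14:30, 16:00-17:00 (add 2h to convert from UTC-2).
Jamal in UTC: 09:30-15:00, 15:30-17:30, 18:00-19:00 (subtract 5h to convert from UTC+5).
Sam in UTC: 08:00-10:00, 11:00-13:00, 16:00-17:30 (subtract 5h to convert from UTC+5).
Bianca in UTC: 07:30-09:00, 10:00-12:00, 13:00-18:00 (add 2h to convert from UTC-2).
Clara and Bianca can make the full 15:00-15:30 slot — that's 2.

2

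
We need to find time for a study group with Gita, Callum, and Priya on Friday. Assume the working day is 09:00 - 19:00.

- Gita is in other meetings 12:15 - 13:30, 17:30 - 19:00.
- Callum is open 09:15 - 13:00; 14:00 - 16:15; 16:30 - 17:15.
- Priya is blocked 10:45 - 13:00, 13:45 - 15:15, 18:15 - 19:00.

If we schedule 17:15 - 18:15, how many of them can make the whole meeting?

Gita free: 09:00-12:15, 13:30-17:30 (invert busy blocks within the working day).
Callum free: 09:15-13:00, 14:00-16:15, 16:30-17:15.
Priya free: 09:00-10:45, 13:00-13:45, 15:15-18:15 (invert busy blocks within the working day).
Priya can make the full 17:15-18:15 slot — that's 1.

1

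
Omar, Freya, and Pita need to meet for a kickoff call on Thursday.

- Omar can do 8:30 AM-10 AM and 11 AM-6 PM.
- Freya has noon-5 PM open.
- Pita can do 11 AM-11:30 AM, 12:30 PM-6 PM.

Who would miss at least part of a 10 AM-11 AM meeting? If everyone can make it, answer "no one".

Freya, Omar, Pita

Omar: not fully free for 10:00-11:00. Freya: not fully free for 10:00-11:00. Pita: not fully free for 10:00-11:00.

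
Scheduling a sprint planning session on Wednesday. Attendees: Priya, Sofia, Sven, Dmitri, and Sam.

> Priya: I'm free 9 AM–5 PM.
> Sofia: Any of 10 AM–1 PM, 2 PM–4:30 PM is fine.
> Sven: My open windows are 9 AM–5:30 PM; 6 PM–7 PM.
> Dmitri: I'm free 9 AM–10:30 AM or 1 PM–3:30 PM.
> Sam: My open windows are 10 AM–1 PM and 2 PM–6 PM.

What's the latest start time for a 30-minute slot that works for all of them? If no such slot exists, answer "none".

15:00

Priya ∩ Sofia: 10:00-13:00, 14:00-16:30.
Priya ∩ Sofia ∩ Sven: 10:00-13:00, 14:00-16:30.
Priya ∩ Sofia ∩ Sven ∩ Dmitri: 10:00-10:30, 14:00-15:30.
Priya ∩ Sofia ∩ Sven ∩ Dmitri ∩ Sam: 10:00-10:30, 14:00-15:30.
The last common window of at least 30 minutes is 14:00-15:30; a 30-minute meeting can start as late as 15:00 and still end by 15:30.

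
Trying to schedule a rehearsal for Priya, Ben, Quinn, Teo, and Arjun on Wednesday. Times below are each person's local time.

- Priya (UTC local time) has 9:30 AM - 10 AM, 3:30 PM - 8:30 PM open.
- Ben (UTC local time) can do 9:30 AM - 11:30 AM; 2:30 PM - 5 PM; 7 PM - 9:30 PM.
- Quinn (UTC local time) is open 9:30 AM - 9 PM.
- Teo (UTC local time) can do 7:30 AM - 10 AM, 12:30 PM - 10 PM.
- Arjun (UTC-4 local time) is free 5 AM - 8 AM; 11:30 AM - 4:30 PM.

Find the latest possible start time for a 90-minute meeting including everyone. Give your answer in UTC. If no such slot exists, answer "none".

Priya in UTC: 09:30-10:00, 15:30-20:30.
Ben in UTC: 09:30-11:30, 14:30-17:00, 19:00-21:30.
Quinn in UTC: 09:30-21:00.
Teo in UTC: 07:30-10:00, 12:30-22:00.
Arjun in UTC: 09:00-12:00, 15:30-20:30 (add 4h to convert from UTC-4).
Priya ∩ Ben: 09:30-10:00, 15:30-17:00, 19:00-20:30.
Priya ∩ Ben ∩ Quinn: 09:30-10:00, 15:30-17:00, 19:00-20:30.
Priya ∩ Ben ∩ Quinn ∩ Teo: 09:30-10:00, 15:30-17:00, 19:00-20:30.
Priya ∩ Ben ∩ Quinn ∩ Teo ∩ Arjun: 09:30-10:00, 15:30-17:00, 19:00-20:30.
The last common window of at least 90 minutes is 19:00-20:30; a 90-minute meeting can start as late as 19:00 and still end by 20:30.

19:00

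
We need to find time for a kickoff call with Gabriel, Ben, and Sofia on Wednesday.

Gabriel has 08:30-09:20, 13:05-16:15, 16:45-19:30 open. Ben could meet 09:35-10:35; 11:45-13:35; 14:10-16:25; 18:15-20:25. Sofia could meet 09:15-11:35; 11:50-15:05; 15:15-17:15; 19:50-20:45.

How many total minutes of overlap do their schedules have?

145

Gabriel ∩ Ben: 13:05-13:35, 14:10-16:15, 18:15-19:30.
Gabriel ∩ Ben ∩ Sofia: 13:05-13:35, 14:10-15:05, 15:15-16:15.
Summing the common windows: 30 + 55 + 60 = 145 minutes.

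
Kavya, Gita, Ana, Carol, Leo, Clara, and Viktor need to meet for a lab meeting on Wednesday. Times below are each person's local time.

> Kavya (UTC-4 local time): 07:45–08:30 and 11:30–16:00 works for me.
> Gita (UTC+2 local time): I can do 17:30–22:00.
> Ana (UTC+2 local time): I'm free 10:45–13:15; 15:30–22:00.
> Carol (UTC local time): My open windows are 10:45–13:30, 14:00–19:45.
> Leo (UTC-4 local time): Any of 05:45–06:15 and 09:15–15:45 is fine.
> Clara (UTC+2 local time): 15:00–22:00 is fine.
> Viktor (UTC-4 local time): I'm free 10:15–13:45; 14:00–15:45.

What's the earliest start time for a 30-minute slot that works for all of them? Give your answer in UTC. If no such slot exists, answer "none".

Kavya in UTC: 11:45-12:30, 15:30-20:00 (add 4h to convert from UTC-4).
Gita in UTC: 15:30-20:00 (subtract 2h to convert from UTC+2).
Ana in UTC: 08:45-11:15, 13:30-20:00 (subtract 2h to convert from UTC+2).
Carol in UTC: 10:45-13:30, 14:00-19:45.
Leo in UTC: 09:45-10:15, 13:15-19:45 (add 4h to convert from UTC-4).
Clara in UTC: 13:00-20:00 (subtract 2h to convert from UTC+2).
Viktor in UTC: 14:15-17:45, 18:00-19:45 (add 4h to convert from UTC-4).
Kavya ∩ Gita: 15:30-20:00.
Kavya ∩ Gita ∩ Ana: 15:30-20:00.
Kavya ∩ Gita ∩ Ana ∩ Carol: 15:30-19:45.
Kavya ∩ Gita ∩ Ana ∩ Carol ∩ Leo: 15:30-19:45.
Kavya ∩ Gita ∩ Ana ∩ Carol ∩ Leo ∩ Clara: 15:30-19:45.
Kavya ∩ Gita ∩ Ana ∩ Carol ∩ Leo ∩ Clara ∩ Viktor: 15:30-17:45, 18:00-19:45.
The first common window of at least 30 minutes is 15:30-17:45, so the earliest start is 15:30.

15:30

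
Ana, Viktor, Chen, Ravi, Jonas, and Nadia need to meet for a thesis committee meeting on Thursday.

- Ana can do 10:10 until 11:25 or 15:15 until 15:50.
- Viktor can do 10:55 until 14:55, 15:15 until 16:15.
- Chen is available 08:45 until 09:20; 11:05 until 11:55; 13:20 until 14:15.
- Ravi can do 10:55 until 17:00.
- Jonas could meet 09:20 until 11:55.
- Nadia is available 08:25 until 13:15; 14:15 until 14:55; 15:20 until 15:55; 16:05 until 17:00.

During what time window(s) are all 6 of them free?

Ana ∩ Viktor: 10:55-11:25, 15:15-15:50.
Ana ∩ Viktor ∩ Chen: 11:05-11:25.
Ana ∩ Viktor ∩ Chen ∩ Ravi: 11:05-11:25.
Ana ∩ Viktor ∩ Chen ∩ Ravi ∩ Jonas: 11:05-11:25.
Ana ∩ Viktor ∩ Chen ∩ Ravi ∩ Jonas ∩ Nadia: 11:05-11:25.

11:05-11:25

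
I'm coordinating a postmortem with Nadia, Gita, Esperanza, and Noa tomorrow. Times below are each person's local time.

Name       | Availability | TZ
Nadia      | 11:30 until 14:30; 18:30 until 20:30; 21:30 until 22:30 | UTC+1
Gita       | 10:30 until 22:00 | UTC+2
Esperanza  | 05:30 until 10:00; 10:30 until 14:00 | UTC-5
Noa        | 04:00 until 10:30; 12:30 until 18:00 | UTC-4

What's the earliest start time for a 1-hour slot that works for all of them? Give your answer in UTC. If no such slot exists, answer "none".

Nadia in UTC: 10:30-13:30, 17:30-19:30, 20:30-21:30 (subtract 1h to convert from UTC+1).
Gita in UTC: 08:30-20:00 (subtract 2h to convert from UTC+2).
Esperanza in UTC: 10:30-15:00, 15:30-19:00 (add 5h to convert from UTC-5).
Noa in UTC: 08:00-14:30, 16:30-22:00 (add 4h to convert from UTC-4).
Nadia ∩ Gita: 10:30-13:30, 17:30-19:30.
Nadia ∩ Gita ∩ Esperanza: 10:30-13:30, 17:30-19:00.
Nadia ∩ Gita ∩ Esperanza ∩ Noa: 10:30-13:30, 17:30-19:00.
So the common availability across everyone is 10:30-13:30, 17:30-19:00.
The first common window of at least 60 minutes is 10:30-13:30, so the earliest start is 10:30.

10:30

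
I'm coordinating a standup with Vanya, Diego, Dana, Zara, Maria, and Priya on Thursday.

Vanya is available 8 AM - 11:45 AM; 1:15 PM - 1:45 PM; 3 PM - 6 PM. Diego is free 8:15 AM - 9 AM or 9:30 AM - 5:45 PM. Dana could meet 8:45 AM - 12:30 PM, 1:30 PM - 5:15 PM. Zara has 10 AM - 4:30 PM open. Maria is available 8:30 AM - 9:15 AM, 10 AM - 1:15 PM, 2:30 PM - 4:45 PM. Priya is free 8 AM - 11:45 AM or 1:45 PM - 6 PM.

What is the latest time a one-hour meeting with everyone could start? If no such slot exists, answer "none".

15:30

Vanya ∩ Diego: 08:15-09:00, 09:30-11:45, 13:15-13:45, 15:00-17:45.
Vanya ∩ Diego ∩ Dana: 08:45-09:00, 09:30-11:45, 13:30-13:45, 15:00-17:15.
Vanya ∩ Diego ∩ Dana ∩ Zara: 10:00-11:45, 13:30-13:45, 15:00-16:30.
Vanya ∩ Diego ∩ Dana ∩ Zara ∩ Maria: 10:00-11:45, 15:00-16:30.
Vanya ∩ Diego ∩ Dana ∩ Zara ∩ Maria ∩ Priya: 10:00-11:45, 15:00-16:30.
Those are the intersection windows.
The last common window of at least 60 minutes is 15:00-16:30; a 60-minute meeting can start as late as 15:30 and still end by 16:30.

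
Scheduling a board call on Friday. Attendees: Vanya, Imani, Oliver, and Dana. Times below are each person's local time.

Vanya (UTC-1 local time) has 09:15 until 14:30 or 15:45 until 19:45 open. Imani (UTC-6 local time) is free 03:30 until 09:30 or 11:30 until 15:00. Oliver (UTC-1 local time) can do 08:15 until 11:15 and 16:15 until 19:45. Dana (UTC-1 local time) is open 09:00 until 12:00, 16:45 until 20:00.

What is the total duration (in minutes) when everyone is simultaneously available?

300

Vanya in UTC: 10:15-15:30, 16:45-20:45 (add 1h to convert from UTC-1).
Imani in UTC: 09:30-15:30, 17:30-21:00 (add 6h to convert from UTC-6).
Oliver in UTC: 09:15-12:15, 17:15-20:45 (add 1h to convert from UTC-1).
Dana in UTC: 10:00-13:00, 17:45-21:00 (add 1h to convert from UTC-1).
Vanya ∩ Imani: 10:15-15:30, 17:30-20:45.
Vanya ∩ Imani ∩ Oliver: 10:15-12:15, 17:30-20:45.
Vanya ∩ Imani ∩ Oliver ∩ Dana: 10:15-12:15, 17:45-20:45.
Those are the intersection windows.
Summing the common windows: 120 + 180 = 300 minutes.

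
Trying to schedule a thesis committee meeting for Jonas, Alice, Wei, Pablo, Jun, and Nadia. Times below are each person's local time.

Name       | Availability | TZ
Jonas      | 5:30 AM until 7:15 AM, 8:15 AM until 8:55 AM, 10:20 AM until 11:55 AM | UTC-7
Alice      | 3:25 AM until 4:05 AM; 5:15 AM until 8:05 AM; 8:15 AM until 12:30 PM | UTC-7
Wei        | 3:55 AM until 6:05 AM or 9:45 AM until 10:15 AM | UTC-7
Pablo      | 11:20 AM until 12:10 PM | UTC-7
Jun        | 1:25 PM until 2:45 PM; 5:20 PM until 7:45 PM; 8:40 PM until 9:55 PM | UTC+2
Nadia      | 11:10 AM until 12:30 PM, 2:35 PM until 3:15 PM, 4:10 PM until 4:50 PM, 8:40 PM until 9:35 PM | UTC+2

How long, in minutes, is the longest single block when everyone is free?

Jonas in UTC: 12:30-14:15, 15:15-15:55, 17:20-18:55 (add 7h to convert from UTC-7).
Alice in UTC: 10:25-11:05, 12:15-15:05, 15:15-19:30 (add 7h to convert from UTC-7).
Wei in UTC: 10:55-13:05, 16:45-17:15 (add 7h to convert from UTC-7).
Pablo in UTC: 18:20-19:10 (add 7h to convert from UTC-7).
Jun in UTC: 11:25-12:45, 15:20-17:45, 18:40-19:55 (subtract 2h to convert from UTC+2).
Nadia in UTC: 09:10-10:30, 12:35-13:15, 14:10-14:50, 18:40-19:35 (subtract 2h to convert from UTC+2).
Jonas ∩ Alice: 12:30-14:15, 15:15-15:55, 17:20-18:55.
Jonas ∩ Alice ∩ Wei: 12:30-13:05.
Jonas ∩ Alice ∩ Wei ∩ Pablo: ∅.
Jonas ∩ Alice ∩ Wei ∩ Pablo ∩ Jun: ∅.
Jonas ∩ Alice ∩ Wei ∩ Pablo ∩ Jun ∩ Nadia: ∅.
There is no time when everyone is free.
No common window exists, so the longest block is 0 minutes.

0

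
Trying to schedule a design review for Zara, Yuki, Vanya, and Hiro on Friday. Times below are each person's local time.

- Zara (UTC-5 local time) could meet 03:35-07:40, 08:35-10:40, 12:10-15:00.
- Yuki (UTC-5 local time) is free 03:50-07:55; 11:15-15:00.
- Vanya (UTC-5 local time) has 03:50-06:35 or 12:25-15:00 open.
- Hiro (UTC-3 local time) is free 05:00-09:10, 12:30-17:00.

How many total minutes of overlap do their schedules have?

Zara in UTC: 08:35-12:40, 13:35-15:40, 17:10-20:00 (add 5h to convert from UTC-5).
Yuki in UTC: 08:50-12:55, 16:15-20:00 (add 5h to convert from UTC-5).
Vanya in UTC: 08:50-11:35, 17:25-20:00 (add 5h to convert from UTC-5).
Hiro in UTC: 08:00-12:10, 15:30-20:00 (add 3h to convert from UTC-3).
Zara ∩ Yuki: 08:50-12:40, 17:10-20:00.
Zara ∩ Yuki ∩ Vanya: 08:50-11:35, 17:25-20:00.
Zara ∩ Yuki ∩ Vanya ∩ Hiro: 08:50-11:35, 17:25-20:00.
Summing the common windows: 165 + 155 = 320 minutes.

320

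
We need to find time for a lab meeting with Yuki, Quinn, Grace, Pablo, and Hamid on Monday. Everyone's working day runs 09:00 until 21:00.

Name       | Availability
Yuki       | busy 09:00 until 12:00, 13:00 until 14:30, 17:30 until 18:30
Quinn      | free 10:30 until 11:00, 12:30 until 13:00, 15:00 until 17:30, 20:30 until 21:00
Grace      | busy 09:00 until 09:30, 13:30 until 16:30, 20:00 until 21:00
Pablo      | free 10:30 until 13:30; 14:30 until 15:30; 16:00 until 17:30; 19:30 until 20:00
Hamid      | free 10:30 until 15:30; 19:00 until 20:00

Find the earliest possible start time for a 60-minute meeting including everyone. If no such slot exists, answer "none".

Yuki free: 12:00-13:00, 14:30-17:30, 18:30-21:00 (invert busy blocks within the working day).
Quinn free: 10:30-11:00, 12:30-13:00, 15:00-17:30, 20:30-21:00.
Grace free: 09:30-13:30, 16:30-20:00 (invert busy blocks within the working day).
Pablo free: 10:30-13:30, 14:30-15:30, 16:00-17:30, 19:30-20:00.
Hamid free: 10:30-15:30, 19:00-20:00.
Yuki ∩ Quinn: 12:30-13:00, 15:00-17:30, 20:30-21:00.
Yuki ∩ Quinn ∩ Grace: 12:30-13:00, 16:30-17:30.
Yuki ∩ Quinn ∩ Grace ∩ Pablo: 12:30-13:00, 16:30-17:30.
Yuki ∩ Quinn ∩ Grace ∩ Pablo ∩ Hamid: 12:30-13:00.
So the common availability across everyone is 12:30-13:00.
No common window is at least 60 minutes long.

none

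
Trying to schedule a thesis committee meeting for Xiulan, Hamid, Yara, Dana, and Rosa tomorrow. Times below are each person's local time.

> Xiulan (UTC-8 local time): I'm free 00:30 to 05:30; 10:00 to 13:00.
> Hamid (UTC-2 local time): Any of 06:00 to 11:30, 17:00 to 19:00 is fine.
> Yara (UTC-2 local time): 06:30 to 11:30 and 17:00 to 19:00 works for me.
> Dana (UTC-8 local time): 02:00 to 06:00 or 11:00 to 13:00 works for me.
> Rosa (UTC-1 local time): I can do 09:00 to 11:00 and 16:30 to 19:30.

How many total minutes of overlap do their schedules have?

Xiulan in UTC: 08:30-13:30, 18:00-21:00 (add 8h to convert from UTC-8).
Hamid in UTC: 08:00-13:30, 19:00-21:00 (add 2h to convert from UTC-2).
Yara in UTC: 08:30-13:30, 19:00-21:00 (add 2h to convert from UTC-2).
Dana in UTC: 10:00-14:00, 19:00-21:00 (add 8h to convert from UTC-8).
Rosa in UTC: 10:00-12:00, 17:30-20:30 (add 1h to convert from UTC-1).
Xiulan ∩ Hamid: 08:30-13:30, 19:00-21:00.
Xiulan ∩ Hamid ∩ Yara: 08:30-13:30, 19:00-21:00.
Xiulan ∩ Hamid ∩ Yara ∩ Dana: 10:00-13:30, 19:00-21:00.
Xiulan ∩ Hamid ∩ Yara ∩ Dana ∩ Rosa: 10:00-12:00, 19:00-20:30.
Those are the intersection windows.
Summing the common windows: 120 + 90 = 210 minutes.

210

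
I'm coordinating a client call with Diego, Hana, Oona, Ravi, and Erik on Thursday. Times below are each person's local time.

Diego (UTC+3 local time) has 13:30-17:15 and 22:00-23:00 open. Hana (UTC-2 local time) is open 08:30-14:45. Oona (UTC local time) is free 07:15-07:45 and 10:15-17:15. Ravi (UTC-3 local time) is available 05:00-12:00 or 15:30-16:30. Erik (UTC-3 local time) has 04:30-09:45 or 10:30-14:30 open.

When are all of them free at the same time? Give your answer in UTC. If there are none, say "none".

10:30-12:45, 13:30-14:15

Diego in UTC: 10:30-14:15, 19:00-20:00 (subtract 3h to convert from UTC+3).
Hana in UTC: 10:30-16:45 (add 2h to convert from UTC-2).
Oona in UTC: 07:15-07:45, 10:15-17:15.
Ravi in UTC: 08:00-15:00, 18:30-19:30 (add 3h to convert from UTC-3).
Erik in UTC: 07:30-12:45, 13:30-17:30 (add 3h to convert from UTC-3).
Diego ∩ Hana: 10:30-14:15.
Diego ∩ Hana ∩ Oona: 10:30-14:15.
Diego ∩ Hana ∩ Oona ∩ Ravi: 10:30-14:15.
Diego ∩ Hana ∩ Oona ∩ Ravi ∩ Erik: 10:30-12:45, 13:30-14:15.
Those are the intersection windows.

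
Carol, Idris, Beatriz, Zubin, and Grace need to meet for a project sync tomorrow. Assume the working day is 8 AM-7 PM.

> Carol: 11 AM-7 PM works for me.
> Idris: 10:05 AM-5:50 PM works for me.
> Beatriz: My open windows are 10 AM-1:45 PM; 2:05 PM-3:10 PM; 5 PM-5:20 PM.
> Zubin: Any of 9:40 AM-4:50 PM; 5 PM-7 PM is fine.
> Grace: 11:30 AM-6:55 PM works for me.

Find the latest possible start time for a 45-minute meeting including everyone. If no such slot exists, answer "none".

Carol ∩ Idris: 11:00-17:50.
Carol ∩ Idris ∩ Beatriz: 11:00-13:45, 14:05-15:10, 17:00-17:20.
Carol ∩ Idris ∩ Beatriz ∩ Zubin: 11:00-13:45, 14:05-15:10, 17:00-17:20.
Carol ∩ Idris ∩ Beatriz ∩ Zubin ∩ Grace: 11:30-13:45, 14:05-15:10, 17:00-17:20.
So the common availability across everyone is 11:30-13:45, 14:05-15:10, 17:00-17:20.
The last common window of at least 45 minutes is 14:05-15:10; a 45-minute meeting can start as late as 14:25 and still end by 15:10.

14:25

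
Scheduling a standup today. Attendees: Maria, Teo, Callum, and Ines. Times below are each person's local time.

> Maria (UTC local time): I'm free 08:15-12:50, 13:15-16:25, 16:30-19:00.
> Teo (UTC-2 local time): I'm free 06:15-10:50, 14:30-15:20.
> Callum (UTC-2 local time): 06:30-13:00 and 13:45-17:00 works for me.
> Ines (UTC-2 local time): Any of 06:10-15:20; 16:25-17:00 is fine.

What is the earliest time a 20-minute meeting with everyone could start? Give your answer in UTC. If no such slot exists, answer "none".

Maria in UTC: 08:15-12:50, 13:15-16:25, 16:30-19:00.
Teo in UTC: 08:15-12:50, 16:30-17:20 (add 2h to convert from UTC-2).
Callum in UTC: 08:30-15:00, 15:45-19:00 (add 2h to convert from UTC-2).
Ines in UTC: 08:10-17:20, 18:25-19:00 (add 2h to convert from UTC-2).
Maria ∩ Teo: 08:15-12:50, 16:30-17:20.
Maria ∩ Teo ∩ Callum: 08:30-12:50, 16:30-17:20.
Maria ∩ Teo ∩ Callum ∩ Ines: 08:30-12:50, 16:30-17:20.
The first common window of at least 20 minutes is 08:30-12:50, so the earliest start is 08:30.

08:30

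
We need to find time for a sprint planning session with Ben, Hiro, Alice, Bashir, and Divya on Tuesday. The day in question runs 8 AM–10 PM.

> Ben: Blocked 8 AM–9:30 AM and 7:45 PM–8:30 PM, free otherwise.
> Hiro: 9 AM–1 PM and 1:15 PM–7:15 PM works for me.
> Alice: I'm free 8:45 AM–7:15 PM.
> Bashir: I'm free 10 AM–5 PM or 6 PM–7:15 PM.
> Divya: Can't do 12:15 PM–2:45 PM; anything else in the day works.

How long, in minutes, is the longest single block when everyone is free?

Ben free: 09:30-19:45, 20:30-22:00 (invert busy blocks within the working day).
Hiro free: 09:00-13:00, 13:15-19:15.
Alice free: 08:45-19:15.
Bashir free: 10:00-17:00, 18:00-19:15.
Divya free: 08:00-12:15, 14:45-22:00 (invert busy blocks within the working day).
Ben ∩ Hiro: 09:30-13:00, 13:15-19:15.
Ben ∩ Hiro ∩ Alice: 09:30-13:00, 13:15-19:15.
Ben ∩ Hiro ∩ Alice ∩ Bashir: 10:00-13:00, 13:15-17:00, 18:00-19:15.
Ben ∩ Hiro ∩ Alice ∩ Bashir ∩ Divya: 10:00-12:15, 14:45-17:00, 18:00-19:15.
The longest is 10:00-12:15 at 135 minutes.

135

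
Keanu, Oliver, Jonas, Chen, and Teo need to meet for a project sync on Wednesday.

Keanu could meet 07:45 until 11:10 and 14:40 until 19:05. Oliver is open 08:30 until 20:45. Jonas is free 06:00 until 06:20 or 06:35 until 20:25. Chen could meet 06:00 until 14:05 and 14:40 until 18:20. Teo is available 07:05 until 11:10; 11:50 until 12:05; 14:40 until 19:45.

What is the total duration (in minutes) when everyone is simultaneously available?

380

Keanu ∩ Oliver: 08:30-11:10, 14:40-19:05.
Keanu ∩ Oliver ∩ Jonas: 08:30-11:10, 14:40-19:05.
Keanu ∩ Oliver ∩ Jonas ∩ Chen: 08:30-11:10, 14:40-18:20.
Keanu ∩ Oliver ∩ Jonas ∩ Chen ∩ Teo: 08:30-11:10, 14:40-18:20.
Summing the common windows: 160 + 220 = 380 minutes.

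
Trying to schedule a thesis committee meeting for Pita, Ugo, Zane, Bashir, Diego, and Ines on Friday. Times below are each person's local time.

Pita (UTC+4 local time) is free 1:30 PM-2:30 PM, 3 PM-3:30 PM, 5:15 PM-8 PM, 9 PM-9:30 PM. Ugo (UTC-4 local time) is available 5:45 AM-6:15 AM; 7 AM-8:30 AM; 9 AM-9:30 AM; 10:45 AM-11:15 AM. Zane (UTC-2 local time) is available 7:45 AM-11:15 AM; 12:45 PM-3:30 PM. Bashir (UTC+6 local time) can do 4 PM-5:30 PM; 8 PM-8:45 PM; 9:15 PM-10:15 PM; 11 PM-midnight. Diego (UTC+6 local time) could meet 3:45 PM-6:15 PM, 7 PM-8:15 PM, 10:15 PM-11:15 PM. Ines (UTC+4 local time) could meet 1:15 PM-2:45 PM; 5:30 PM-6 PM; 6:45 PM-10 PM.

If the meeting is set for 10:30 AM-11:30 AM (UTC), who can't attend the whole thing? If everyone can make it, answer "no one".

Ines, Pita, Ugo

Pita in UTC: 09:30-10:30, 11:00-11:30, 13:15-16:00, 17:00-17:30 (subtract 4h to convert from UTC+4).
Ugo in UTC: 09:45-10:15, 11:00-12:30, 13:00-13:30, 14:45-15:15 (add 4h to convert from UTC-4).
Zane in UTC: 09:45-13:15, 14:45-17:30 (add 2h to convert from UTC-2).
Bashir in UTC: 10:00-11:30, 14:00-14:45, 15:15-16:15, 17:00-18:00 (subtract 6h to convert from UTC+6).
Diego in UTC: 09:45-12:15, 13:00-14:15, 16:15-17:15 (subtract 6h to convert from UTC+6).
Ines in UTC: 09:15-10:45, 13:30-14:00, 14:45-18:00 (subtract 4h to convert from UTC+4).
Pita: not fully free for 10:30-11:30. Ugo: not fully free for 10:30-11:30. Zane: free for 10:30-11:30. Bashir: free for 10:30-11:30. Diego: free for 10:30-11:30. Ines: not fully free for 10:30-11:30.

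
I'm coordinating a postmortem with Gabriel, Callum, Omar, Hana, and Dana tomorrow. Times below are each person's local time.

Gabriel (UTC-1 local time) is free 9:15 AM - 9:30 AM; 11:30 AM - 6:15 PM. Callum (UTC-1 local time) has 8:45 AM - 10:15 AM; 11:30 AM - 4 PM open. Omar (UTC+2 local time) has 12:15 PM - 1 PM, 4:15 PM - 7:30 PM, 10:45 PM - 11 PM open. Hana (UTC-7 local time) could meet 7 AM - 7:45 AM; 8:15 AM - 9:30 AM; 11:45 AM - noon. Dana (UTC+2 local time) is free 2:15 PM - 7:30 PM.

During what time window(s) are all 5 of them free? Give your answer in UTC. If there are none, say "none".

Gabriel in UTC: 10:15-10:30, 12:30-19:15 (add 1h to convert from UTC-1).
Callum in UTC: 09:45-11:15, 12:30-17:00 (add 1h to convert from UTC-1).
Omar in UTC: 10:15-11:00, 14:15-17:30, 20:45-21:00 (subtract 2h to convert from UTC+2).
Hana in UTC: 14:00-14:45, 15:15-16:30, 18:45-19:00 (add 7h to convert from UTC-7).
Dana in UTC: 12:15-17:30 (subtract 2h to convert from UTC+2).
Gabriel ∩ Callum: 10:15-10:30, 12:30-17:00.
Gabriel ∩ Callum ∩ Omar: 10:15-10:30, 14:15-17:00.
Gabriel ∩ Callum ∩ Omar ∩ Hana: 14:15-14:45, 15:15-16:30.
Gabriel ∩ Callum ∩ Omar ∩ Hana ∩ Dana: 14:15-14:45, 15:15-16:30.
Those are the intersection windows.

14:15-14:45, 15:15-16:30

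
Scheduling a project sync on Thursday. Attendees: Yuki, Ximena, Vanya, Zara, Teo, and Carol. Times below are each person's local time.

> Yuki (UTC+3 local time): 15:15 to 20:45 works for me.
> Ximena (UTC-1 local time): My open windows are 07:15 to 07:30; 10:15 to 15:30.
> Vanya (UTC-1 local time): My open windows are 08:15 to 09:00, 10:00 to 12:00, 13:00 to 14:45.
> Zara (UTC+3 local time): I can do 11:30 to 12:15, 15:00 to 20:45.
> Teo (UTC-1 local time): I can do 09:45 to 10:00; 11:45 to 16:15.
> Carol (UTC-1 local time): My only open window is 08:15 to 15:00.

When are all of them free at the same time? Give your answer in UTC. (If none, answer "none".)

12:45-13:00, 14:00-15:45

Yuki in UTC: 12:15-17:45 (subtract 3h to convert from UTC+3).
Ximena in UTC: 08:15-08:30, 11:15-16:30 (add 1h to convert from UTC-1).
Vanya in UTC: 09:15-10:00, 11:00-13:00, 14:00-15:45 (add 1h to convert from UTC-1).
Zara in UTC: 08:30-09:15, 12:00-17:45 (subtract 3h to convert from UTC+3).
Teo in UTC: 10:45-11:00, 12:45-17:15 (add 1h to convert from UTC-1).
Carol in UTC: 09:15-16:00 (add 1h to convert from UTC-1).
Yuki ∩ Ximena: 12:15-16:30.
Yuki ∩ Ximena ∩ Vanya: 12:15-13:00, 14:00-15:45.
Yuki ∩ Ximena ∩ Vanya ∩ Zara: 12:15-13:00, 14:00-15:45.
Yuki ∩ Ximena ∩ Vanya ∩ Zara ∩ Teo: 12:45-13:00, 14:00-15:45.
Yuki ∩ Ximena ∩ Vanya ∩ Zara ∩ Teo ∩ Carol: 12:45-13:00, 14:00-15:45.
Those are the intersection windows.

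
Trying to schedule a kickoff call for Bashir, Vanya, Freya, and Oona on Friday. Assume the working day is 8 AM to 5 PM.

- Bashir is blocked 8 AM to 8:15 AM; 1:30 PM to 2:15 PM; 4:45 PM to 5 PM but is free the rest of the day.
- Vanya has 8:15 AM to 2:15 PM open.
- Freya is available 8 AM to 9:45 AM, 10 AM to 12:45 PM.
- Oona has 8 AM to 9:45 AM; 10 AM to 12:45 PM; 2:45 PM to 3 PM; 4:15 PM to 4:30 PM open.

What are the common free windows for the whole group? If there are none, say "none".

08:15-09:45, 10:00-12:45

Bashir free: 08:15-13:30, 14:15-16:45 (invert busy blocks within the working day).
Vanya free: 08:15-14:15.
Freya free: 08:00-09:45, 10:00-12:45.
Oona free: 08:00-09:45, 10:00-12:45, 14:45-15:00, 16:15-16:30.
Bashir ∩ Vanya: 08:15-13:30.
Bashir ∩ Vanya ∩ Freya: 08:15-09:45, 10:00-12:45.
Bashir ∩ Vanya ∩ Freya ∩ Oona: 08:15-09:45, 10:00-12:45.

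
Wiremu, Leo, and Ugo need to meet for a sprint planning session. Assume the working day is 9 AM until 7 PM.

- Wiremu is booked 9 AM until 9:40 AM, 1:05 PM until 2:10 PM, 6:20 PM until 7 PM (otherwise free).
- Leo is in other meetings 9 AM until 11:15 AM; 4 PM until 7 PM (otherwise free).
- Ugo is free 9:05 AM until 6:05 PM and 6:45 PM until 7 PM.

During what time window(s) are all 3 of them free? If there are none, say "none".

Wiremu free: 09:40-13:05, 14:10-18:20 (invert busy blocks within the working day).
Leo free: 11:15-16:00 (invert busy blocks within the working day).
Ugo free: 09:05-18:05, 18:45-19:00.
Wiremu ∩ Leo: 11:15-13:05, 14:10-16:00.
Wiremu ∩ Leo ∩ Ugo: 11:15-13:05, 14:10-16:00.

11:15-13:05, 14:10-16:00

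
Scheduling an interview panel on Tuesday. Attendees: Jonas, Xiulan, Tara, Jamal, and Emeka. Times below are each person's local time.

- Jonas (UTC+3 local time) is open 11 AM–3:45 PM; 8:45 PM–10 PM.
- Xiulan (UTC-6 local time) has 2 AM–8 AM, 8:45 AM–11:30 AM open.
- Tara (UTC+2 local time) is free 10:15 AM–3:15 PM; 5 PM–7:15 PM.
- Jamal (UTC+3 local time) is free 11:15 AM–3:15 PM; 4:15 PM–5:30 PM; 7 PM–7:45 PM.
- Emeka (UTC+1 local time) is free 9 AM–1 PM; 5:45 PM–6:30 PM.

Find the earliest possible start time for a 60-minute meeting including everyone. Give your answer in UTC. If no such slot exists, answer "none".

Jonas in UTC: 08:00-12:45, 17:45-19:00 (subtract 3h to convert from UTC+3).
Xiulan in UTC: 08:00-14:00, 14:45-17:30 (add 6h to convert from UTC-6).
Tara in UTC: 08:15-13:15, 15:00-17:15 (subtract 2h to convert from UTC+2).
Jamal in UTC: 08:15-12:15, 13:15-14:30, 16:00-16:45 (subtract 3h to convert from UTC+3).
Emeka in UTC: 08:00-12:00, 16:45-17:30 (subtract 1h to convert from UTC+1).
Jonas ∩ Xiulan: 08:00-12:45.
Jonas ∩ Xiulan ∩ Tara: 08:15-12:45.
Jonas ∩ Xiulan ∩ Tara ∩ Jamal: 08:15-12:15.
Jonas ∩ Xiulan ∩ Tara ∩ Jamal ∩ Emeka: 08:15-12:00.
The first common window of at least 60 minutes is 08:15-12:00, so the earliest start is 08:15.

08:15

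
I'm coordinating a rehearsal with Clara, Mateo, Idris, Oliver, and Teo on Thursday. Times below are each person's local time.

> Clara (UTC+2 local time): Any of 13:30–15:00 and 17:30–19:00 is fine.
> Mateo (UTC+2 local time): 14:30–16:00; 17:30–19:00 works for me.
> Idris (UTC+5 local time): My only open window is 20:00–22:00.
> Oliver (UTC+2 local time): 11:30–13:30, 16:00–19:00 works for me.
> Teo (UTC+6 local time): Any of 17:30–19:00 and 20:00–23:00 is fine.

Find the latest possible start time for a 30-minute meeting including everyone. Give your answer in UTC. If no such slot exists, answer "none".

16:30

Clara in UTC: 11:30-13:00, 15:30-17:00 (subtract 2h to convert from UTC+2).
Mateo in UTC: 12:30-14:00, 15:30-17:00 (subtract 2h to convert from UTC+2).
Idris in UTC: 15:00-17:00 (subtract 5h to convert from UTC+5).
Oliver in UTC: 09:30-11:30, 14:00-17:00 (subtract 2h to convert from UTC+2).
Teo in UTC: 11:30-13:00, 14:00-17:00 (subtract 6h to convert from UTC+6).
Clara ∩ Mateo: 12:30-13:00, 15:30-17:00.
Clara ∩ Mateo ∩ Idris: 15:30-17:00.
Clara ∩ Mateo ∩ Idris ∩ Oliver: 15:30-17:00.
Clara ∩ Mateo ∩ Idris ∩ Oliver ∩ Teo: 15:30-17:00.
The last common window of at least 30 minutes is 15:30-17:00; a 30-minute meeting can start as late as 16:30 and still end by 17:00.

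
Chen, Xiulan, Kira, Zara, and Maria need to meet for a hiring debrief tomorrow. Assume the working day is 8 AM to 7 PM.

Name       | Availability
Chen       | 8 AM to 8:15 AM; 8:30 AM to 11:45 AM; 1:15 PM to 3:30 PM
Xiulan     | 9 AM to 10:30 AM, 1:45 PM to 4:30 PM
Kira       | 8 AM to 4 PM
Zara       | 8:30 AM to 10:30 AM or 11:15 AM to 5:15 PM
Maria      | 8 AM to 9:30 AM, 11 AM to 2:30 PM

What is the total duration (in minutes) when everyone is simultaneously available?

Chen ∩ Xiulan: 09:00-10:30, 13:45-15:30.
Chen ∩ Xiulan ∩ Kira: 09:00-10:30, 13:45-15:30.
Chen ∩ Xiulan ∩ Kira ∩ Zara: 09:00-10:30, 13:45-15:30.
Chen ∩ Xiulan ∩ Kira ∩ Zara ∩ Maria: 09:00-09:30, 13:45-14:30.
Summing the common windows: 30 + 45 = 75 minutes.

75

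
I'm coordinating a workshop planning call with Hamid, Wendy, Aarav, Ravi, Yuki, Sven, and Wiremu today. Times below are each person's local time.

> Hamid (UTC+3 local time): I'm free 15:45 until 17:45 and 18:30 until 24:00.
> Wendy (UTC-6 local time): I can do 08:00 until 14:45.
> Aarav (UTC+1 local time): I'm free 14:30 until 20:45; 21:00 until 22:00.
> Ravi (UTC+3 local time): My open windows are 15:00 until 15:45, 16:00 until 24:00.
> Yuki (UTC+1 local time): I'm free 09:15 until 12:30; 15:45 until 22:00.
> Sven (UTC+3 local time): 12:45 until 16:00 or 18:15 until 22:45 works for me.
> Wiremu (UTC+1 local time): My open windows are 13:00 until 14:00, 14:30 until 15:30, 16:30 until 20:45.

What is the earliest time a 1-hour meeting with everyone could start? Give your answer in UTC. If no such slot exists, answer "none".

15:30

Hamid in UTC: 12:45-14:45, 15:30-21:00 (subtract 3h to convert from UTC+3).
Wendy in UTC: 14:00-20:45 (add 6h to convert from UTC-6).
Aarav in UTC: 13:30-19:45, 20:00-21:00 (subtract 1h to convert from UTC+1).
Ravi in UTC: 12:00-12:45, 13:00-21:00 (subtract 3h to convert from UTC+3).
Yuki in UTC: 08:15-11:30, 14:45-21:00 (subtract 1h to convert from UTC+1).
Sven in UTC: 09:45-13:00, 15:15-19:45 (subtract 3h to convert from UTC+3).
Wiremu in UTC: 12:00-13:00, 13:30-14:30, 15:30-19:45 (subtract 1h to convert from UTC+1).
Hamid ∩ Wendy: 14:00-14:45, 15:30-20:45.
Hamid ∩ Wendy ∩ Aarav: 14:00-14:45, 15:30-19:45, 20:00-20:45.
Hamid ∩ Wendy ∩ Aarav ∩ Ravi: 14:00-14:45, 15:30-19:45, 20:00-20:45.
Hamid ∩ Wendy ∩ Aarav ∩ Ravi ∩ Yuki: 15:30-19:45, 20:00-20:45.
Hamid ∩ Wendy ∩ Aarav ∩ Ravi ∩ Yuki ∩ Sven: 15:30-19:45.
Hamid ∩ Wendy ∩ Aarav ∩ Ravi ∩ Yuki ∩ Sven ∩ Wiremu: 15:30-19:45.
Those are the intersection windows.
The first common window of at least 60 minutes is 15:30-19:45, so the earliest start is 15:30.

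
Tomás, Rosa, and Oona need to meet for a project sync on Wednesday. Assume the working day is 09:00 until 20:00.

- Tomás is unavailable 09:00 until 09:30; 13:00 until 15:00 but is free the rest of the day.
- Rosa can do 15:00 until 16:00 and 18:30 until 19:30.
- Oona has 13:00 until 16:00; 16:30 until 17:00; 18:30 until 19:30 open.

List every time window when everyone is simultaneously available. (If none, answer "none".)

Tomás free: 09:30-13:00, 15:00-20:00 (invert busy blocks within the working day).
Rosa free: 15:00-16:00, 18:30-19:30.
Oona free: 13:00-16:00, 16:30-17:00, 18:30-19:30.
Tomás ∩ Rosa: 15:00-16:00, 18:30-19:30.
Tomás ∩ Rosa ∩ Oona: 15:00-16:00, 18:30-19:30.

15:00-16:00, 18:30-19:30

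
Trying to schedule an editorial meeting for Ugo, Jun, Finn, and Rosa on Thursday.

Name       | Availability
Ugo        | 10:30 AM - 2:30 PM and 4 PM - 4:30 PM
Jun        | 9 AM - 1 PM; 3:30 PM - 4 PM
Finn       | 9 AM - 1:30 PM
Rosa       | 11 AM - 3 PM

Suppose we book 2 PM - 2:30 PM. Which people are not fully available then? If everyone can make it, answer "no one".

Finn, Jun

Ugo: free for 14:00-14:30. Jun: not fully free for 14:00-14:30. Finn: not fully free for 14:00-14:30. Rosa: free for 14:00-14:30.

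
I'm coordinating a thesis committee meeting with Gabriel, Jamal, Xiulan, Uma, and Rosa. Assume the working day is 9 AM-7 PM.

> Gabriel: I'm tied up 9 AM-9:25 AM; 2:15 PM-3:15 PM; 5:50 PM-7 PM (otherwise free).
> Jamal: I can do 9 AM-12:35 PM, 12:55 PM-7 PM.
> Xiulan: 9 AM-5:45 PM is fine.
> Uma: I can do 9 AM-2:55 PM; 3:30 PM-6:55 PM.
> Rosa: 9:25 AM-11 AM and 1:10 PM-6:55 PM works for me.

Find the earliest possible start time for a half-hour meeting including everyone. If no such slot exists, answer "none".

Gabriel free: 09:25-14:15, 15:15-17:50 (invert busy blocks within the working day).
Jamal free: 09:00-12:35, 12:55-19:00.
Xiulan free: 09:00-17:45.
Uma free: 09:00-14:55, 15:30-18:55.
Rosa free: 09:25-11:00, 13:10-18:55.
Gabriel ∩ Jamal: 09:25-12:35, 12:55-14:15, 15:15-17:50.
Gabriel ∩ Jamal ∩ Xiulan: 09:25-12:35, 12:55-14:15, 15:15-17:45.
Gabriel ∩ Jamal ∩ Xiulan ∩ Uma: 09:25-12:35, 12:55-14:15, 15:30-17:45.
Gabriel ∩ Jamal ∩ Xiulan ∩ Uma ∩ Rosa: 09:25-11:00, 13:10-14:15, 15:30-17:45.
Those are the intersection windows.
The first common window of at least 30 minutes is 09:25-11:00, so the earliest start is 09:25.

09:25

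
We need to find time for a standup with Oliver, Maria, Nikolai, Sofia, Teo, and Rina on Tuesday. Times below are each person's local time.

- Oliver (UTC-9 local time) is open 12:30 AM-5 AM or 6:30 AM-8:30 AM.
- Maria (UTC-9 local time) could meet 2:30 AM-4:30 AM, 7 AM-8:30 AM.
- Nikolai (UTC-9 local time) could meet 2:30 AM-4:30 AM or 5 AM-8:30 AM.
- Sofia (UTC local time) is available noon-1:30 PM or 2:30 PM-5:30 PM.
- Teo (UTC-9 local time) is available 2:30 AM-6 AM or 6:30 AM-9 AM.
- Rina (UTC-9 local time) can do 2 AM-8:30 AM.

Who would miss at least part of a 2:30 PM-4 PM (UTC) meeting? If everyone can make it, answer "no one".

Maria, Oliver, Teo

Oliver in UTC: 09:30-14:00, 15:30-17:30 (add 9h to convert from UTC-9).
Maria in UTC: 11:30-13:30, 16:00-17:30 (add 9h to convert from UTC-9).
Nikolai in UTC: 11:30-13:30, 14:00-17:30 (add 9h to convert from UTC-9).
Sofia in UTC: 12:00-13:30, 14:30-17:30.
Teo in UTC: 11:30-15:00, 15:30-18:00 (add 9h to convert from UTC-9).
Rina in UTC: 11:00-17:30 (add 9h to convert from UTC-9).
Oliver: not fully free for 14:30-16:00. Maria: not fully free for 14:30-16:00. Nikolai: free for 14:30-16:00. Sofia: free for 14:30-16:00. Teo: not fully free for 14:30-16:00. Rina: free for 14:30-16:00.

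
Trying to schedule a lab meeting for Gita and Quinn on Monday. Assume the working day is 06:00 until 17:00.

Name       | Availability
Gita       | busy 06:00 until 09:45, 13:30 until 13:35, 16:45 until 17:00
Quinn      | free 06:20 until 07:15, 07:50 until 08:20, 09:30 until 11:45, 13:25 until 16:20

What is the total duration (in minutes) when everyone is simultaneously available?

Gita free: 09:45-13:30, 13:35-16:45 (invert busy blocks within the working day).
Quinn free: 06:20-07:15, 07:50-08:20, 09:30-11:45, 13:25-16:20.
Gita ∩ Quinn: 09:45-11:45, 13:25-13:30, 13:35-16:20.
Those are the intersection windows.
Summing the common windows: 120 + 5 + 165 = 290 minutes.

290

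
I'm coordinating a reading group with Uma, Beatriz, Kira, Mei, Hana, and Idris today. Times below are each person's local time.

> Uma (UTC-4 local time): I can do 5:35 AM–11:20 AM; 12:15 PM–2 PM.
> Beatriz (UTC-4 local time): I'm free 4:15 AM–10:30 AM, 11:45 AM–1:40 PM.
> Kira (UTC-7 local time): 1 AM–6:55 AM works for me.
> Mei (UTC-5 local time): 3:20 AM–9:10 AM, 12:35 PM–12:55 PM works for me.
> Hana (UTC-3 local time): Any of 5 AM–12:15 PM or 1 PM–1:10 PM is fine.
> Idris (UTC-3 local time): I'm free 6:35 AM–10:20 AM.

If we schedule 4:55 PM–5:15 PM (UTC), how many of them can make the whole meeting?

Uma in UTC: 09:35-15:20, 16:15-18:00 (add 4h to convert from UTC-4).
Beatriz in UTC: 08:15-14:30, 15:45-17:40 (add 4h to convert from UTC-4).
Kira in UTC: 08:00-13:55 (add 7h to convert from UTC-7).
Mei in UTC: 08:20-14:10, 17:35-17:55 (add 5h to convert from UTC-5).
Hana in UTC: 08:00-15:15, 16:00-16:10 (add 3h to convert from UTC-3).
Idris in UTC: 09:35-13:20 (add 3h to convert from UTC-3).
Uma and Beatriz can make the full 16:55-17:15 slot — that's 2.

2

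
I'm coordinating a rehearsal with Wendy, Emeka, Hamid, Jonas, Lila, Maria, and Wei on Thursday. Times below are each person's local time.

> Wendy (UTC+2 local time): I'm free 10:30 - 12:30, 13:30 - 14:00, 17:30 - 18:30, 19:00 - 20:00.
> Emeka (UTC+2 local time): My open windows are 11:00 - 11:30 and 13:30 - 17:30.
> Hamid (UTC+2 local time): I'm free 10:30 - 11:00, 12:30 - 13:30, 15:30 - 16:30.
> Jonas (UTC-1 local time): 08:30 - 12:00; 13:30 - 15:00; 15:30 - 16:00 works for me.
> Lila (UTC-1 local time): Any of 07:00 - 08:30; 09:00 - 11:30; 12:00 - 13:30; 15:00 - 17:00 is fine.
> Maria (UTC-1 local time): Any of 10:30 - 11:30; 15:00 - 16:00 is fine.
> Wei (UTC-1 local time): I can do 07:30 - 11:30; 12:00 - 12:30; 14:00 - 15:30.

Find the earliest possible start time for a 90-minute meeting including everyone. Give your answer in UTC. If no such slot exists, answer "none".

Wendy in UTC: 08:30-10:30, 11:30-12:00, 15:30-16:30, 17:00-18:00 (subtract 2h to convert from UTC+2).
Emeka in UTC: 09:00-09:30, 11:30-15:30 (subtract 2h to convert from UTC+2).
Hamid in UTC: 08:30-09:00, 10:30-11:30, 13:30-14:30 (subtract 2h to convert from UTC+2).
Jonas in UTC: 09:30-13:00, 14:30-16:00, 16:30-17:00 (add 1h to convert from UTC-1).
Lila in UTC: 08:00-09:30, 10:00-12:30, 13:00-14:30, 16:00-18:00 (add 1h to convert from UTC-1).
Maria in UTC: 11:30-12:30, 16:00-17:00 (add 1h to convert from UTC-1).
Wei in UTC: 08:30-12:30, 13:00-13:30, 15:00-16:30 (add 1h to convert from UTC-1).
Wendy ∩ Emeka: 09:00-09:30, 11:30-12:00.
Wendy ∩ Emeka ∩ Hamid: ∅.
Wendy ∩ Emeka ∩ Hamid ∩ Jonas: ∅.
Wendy ∩ Emeka ∩ Hamid ∩ Jonas ∩ Lila: ∅.
Wendy ∩ Emeka ∩ Hamid ∩ Jonas ∩ Lila ∩ Maria: ∅.
Wendy ∩ Emeka ∩ Hamid ∩ Jonas ∩ Lila ∩ Maria ∩ Wei: ∅.
There is no time when everyone is free.
No common window is at least 90 minutes long.

none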